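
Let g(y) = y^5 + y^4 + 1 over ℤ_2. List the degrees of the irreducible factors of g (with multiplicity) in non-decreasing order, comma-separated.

Roots in ℤ_2: g(0) = 1; g(1) = 1.
Complete factorization: g(y) = (y^2 + y + 1)·(y^3 + y + 1).
Factor degrees with multiplicity: 2 + 3 = 5.

2, 3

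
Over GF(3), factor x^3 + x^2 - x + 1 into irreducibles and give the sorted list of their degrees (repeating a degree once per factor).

Write f(x) = x^3 + x^2 - x + 1.
Roots in GF(3): f(0) = 1; f(1) = 2; f(2) = 2.
Complete factorization: f(x) = (x^3 + x^2 - x + 1).
Factor degrees with multiplicity: 3 = 3.

3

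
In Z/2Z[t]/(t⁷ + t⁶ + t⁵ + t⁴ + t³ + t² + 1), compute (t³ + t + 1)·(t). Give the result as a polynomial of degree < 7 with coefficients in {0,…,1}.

t^4 + t^2 + t

Multiply in Z/2Z[t]: (t³ + t + 1)·(t) = t⁴ + t² + t.
Reduced: t⁴ + t² + t.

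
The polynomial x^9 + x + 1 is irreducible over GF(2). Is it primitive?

Write f(x) = x^9 + x + 1.
|GF(2^9)^×| = 2^9 − 1 = 511. Prime factorization: 511 = 7·73.
f is primitive ⇔ x has order 511 in GF(2)[x]/(f), i.e. x^(511/q) ≠ 1 for each prime q | 511.
x^(73) mod f = 1
x^(7) mod f = x^7.
Since x^(73) = 1, the order of x divides 73 < 511; not primitive.

No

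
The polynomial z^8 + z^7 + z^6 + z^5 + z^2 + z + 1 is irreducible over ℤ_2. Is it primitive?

Yes

Write f(z) = z^8 + z^7 + z^6 + z^5 + z^2 + z + 1.
|GF(2^8)^×| = 2^8 − 1 = 255. Prime factorization: 255 = 3·5·17.
f is primitive ⇔ z has order 255 in GF(2)[z]/(f), i.e. z^(255/q) ≠ 1 for each prime q | 255.
z^(85) mod f = z^7 + z^2 + 1.
z^(51) mod f = z^6 + z^5 + z^4 + z^3 + z^2 + z.
z^(15) mod f = z^7 + z^6 + z^3 + z^2 + 1.
None equal 1, so z has full order 255; f is primitive.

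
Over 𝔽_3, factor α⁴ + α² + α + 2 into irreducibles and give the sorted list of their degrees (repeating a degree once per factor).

Write h(α) = α⁴ + α² + α + 2.
Roots in 𝔽_3: h(0) = 2; h(1) = 2; h(2) = 0 → root.
Linear factors from roots: (α + 1).
Complete factorization: h(α) = (α + 1)·(α³ + 2α² + 2α + 2).
Factor degrees with multiplicity: 1 + 3 = 4.

1, 3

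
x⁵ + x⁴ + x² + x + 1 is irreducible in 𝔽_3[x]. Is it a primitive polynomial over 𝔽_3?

Write f(x) = x⁵ + x⁴ + x² + x + 1.
|GF(3^5)^×| = 3^5 − 1 = 242. Prime factorization: 242 = 2·11^2.
f is primitive ⇔ x has order 242 in GF(3)[x]/(f), i.e. x^(242/q) ≠ 1 for each prime q | 242.
x^(121) mod f = 2.
x^(22) mod f = x⁴ + x³ + 2x² + 2x + 1.
None equal 1, so x has full order 242; f is primitive.

Yes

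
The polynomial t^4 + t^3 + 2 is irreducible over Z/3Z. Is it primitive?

Yes

Write f(t) = t^4 + t^3 + 2.
|GF(3^4)^×| = 3^4 − 1 = 80. Prime factorization: 80 = 2^4·5.
f is primitive ⇔ t has order 80 in GF(3)[t]/(f), i.e. t^(80/q) ≠ 1 for each prime q | 80.
t^(40) mod f = 2.
t^(16) mod f = 2t^2 + 2t + 2.
None equal 1, so t has full order 80; f is primitive.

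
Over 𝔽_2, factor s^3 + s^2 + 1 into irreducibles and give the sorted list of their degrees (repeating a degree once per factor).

3

Write h(s) = s^3 + s^2 + 1.
Roots in 𝔽_2: h(0) = 1; h(1) = 1.
Complete factorization: h(s) = (s^3 + s^2 + 1).
Factor degrees with multiplicity: 3 = 3.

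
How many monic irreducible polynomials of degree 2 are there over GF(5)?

x^(5^2) − x is the product of all monic irreducibles of degree dividing 2; Möbius inversion gives N = (1/2) Σ μ(2/d)·5^d.
Divisors of 2: 1, 2; μ(2/d) for each: -1, 1.
Σ = − 5^1 + 5^2 = 20.
N = 20/2 = 10.

10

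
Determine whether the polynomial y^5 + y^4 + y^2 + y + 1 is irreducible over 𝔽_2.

Yes

Write g(y) = y^5 + y^4 + y^2 + y + 1.
Check for roots in 𝔽_2: g(0) = 1; g(1) = 1.
No roots, so no linear factors.
Monic irreducibles of degree 2 over GF(2): y^2 + y + 1.
None of them divide g (all give nonzero remainder).
No irreducible factor of degree ≤ 2 exists, so g is irreducible over GF(2).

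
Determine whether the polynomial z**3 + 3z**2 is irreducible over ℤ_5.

Write m(z) = z**3 + 3z**2.
Check for roots in ℤ_5: m(0) = 0 → root; m(1) = 4; m(2) = 0 → root; m(3) = 4; m(4) = 2.
m(0) = 0, so (z) divides m(z); m is reducible.

No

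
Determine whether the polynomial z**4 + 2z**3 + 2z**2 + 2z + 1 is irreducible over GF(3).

No

Write g(z) = z**4 + 2z**3 + 2z**2 + 2z + 1.
Check for roots in GF(3): g(0) = 1; g(1) = 2; g(2) = 0 → root.
g(2) = 0, so (z − 2) divides g(z); g is reducible.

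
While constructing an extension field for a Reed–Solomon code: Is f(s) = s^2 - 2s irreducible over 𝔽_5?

Check for roots in 𝔽_5: f(0) = 0 → root; f(1) = 4; f(2) = 0 → root; f(3) = 3; f(4) = 3.
f(0) = 0, so (s) divides f(s); f is reducible.

No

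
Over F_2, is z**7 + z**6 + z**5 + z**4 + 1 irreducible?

Write P(z) = z**7 + z**6 + z**5 + z**4 + 1.
Check for roots in F_2: P(0) = 1; P(1) = 1.
No roots, so no linear factors.
Monic irreducibles of degree 2 over GF(2): z**2 + z + 1.
None of them divide P (all give nonzero remainder).
Monic irreducibles of degree 3 over GF(2): z**3 + z + 1, z**3 + z**2 + 1.
None of them divide P (all give nonzero remainder).
No irreducible factor of degree ≤ 3 exists, so P is irreducible over GF(2).

Yes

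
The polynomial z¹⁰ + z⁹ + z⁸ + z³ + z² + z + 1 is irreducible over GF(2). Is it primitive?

No

Write f(z) = z¹⁰ + z⁹ + z⁸ + z³ + z² + z + 1.
|GF(2^10)^×| = 2^10 − 1 = 1023. Prime factorization: 1023 = 3·11·31.
f is primitive ⇔ z has order 1023 in GF(2)[z]/(f), i.e. z^(1023/q) ≠ 1 for each prime q | 1023.
z^(341) mod f = 1
z^(93) mod f = z⁷ + z⁶ + z⁵.
z^(33) mod f = z² + z.
Since z^(341) = 1, the order of z divides 341 < 1023; not primitive.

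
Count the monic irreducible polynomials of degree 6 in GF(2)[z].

9

Gauss's count: N_{2}(6) = (1/6) Σ_{d|6} μ(6/d)·2^d.
Divisors of 6: 1, 2, 3, 6; μ(6/d) for each: 1, -1, -1, 1.
Σ = 2^1 − 2^2 − 2^3 + 2^6 = 54.
N = 54/6 = 9.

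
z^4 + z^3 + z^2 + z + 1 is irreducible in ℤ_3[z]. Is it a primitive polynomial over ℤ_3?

Write f(z) = z^4 + z^3 + z^2 + z + 1.
|GF(3^4)^×| = 3^4 − 1 = 80. Prime factorization: 80 = 2^4·5.
f is primitive ⇔ z has order 80 in GF(3)[z]/(f), i.e. z^(80/q) ≠ 1 for each prime q | 80.
z^(40) mod f = 1
z^(16) mod f = z.
Since z^(40) = 1, the order of z divides 40 < 80; not primitive.

No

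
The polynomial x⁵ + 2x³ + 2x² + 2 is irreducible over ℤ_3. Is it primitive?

No

Write f(x) = x⁵ + 2x³ + 2x² + 2.
|GF(3^5)^×| = 3^5 − 1 = 242. Prime factorization: 242 = 2·11^2.
f is primitive ⇔ x has order 242 in GF(3)[x]/(f), i.e. x^(242/q) ≠ 1 for each prime q | 242.
x^(121) mod f = 1
x^(22) mod f = x² + x + 2.
Since x^(121) = 1, the order of x divides 121 < 242; not primitive.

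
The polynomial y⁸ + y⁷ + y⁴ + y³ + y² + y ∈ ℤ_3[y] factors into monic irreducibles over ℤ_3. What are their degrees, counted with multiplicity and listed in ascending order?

1, 1, 1, 1, 4

Write h(y) = y⁸ + y⁷ + y⁴ + y³ + y² + y.
Roots in ℤ_3: h(0) = 0 → root; h(1) = 0 → root; h(2) = 0 → root.
Linear factors from roots: (y), (y + 2), (y + 1).
Complete factorization: h(y) = (y)·(y + 2)·(y + 1)^2·(y⁴ + y² + 2).
Factor degrees with multiplicity: 1 + 1 + 1 + 1 + 4 = 8.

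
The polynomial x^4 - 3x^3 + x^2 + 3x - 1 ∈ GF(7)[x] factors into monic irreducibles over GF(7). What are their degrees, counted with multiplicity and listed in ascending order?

1, 3

Write h(x) = x^4 - 3x^3 + x^2 + 3x - 1.
Linear factors from roots: (x + 3).
Complete factorization: h(x) = (x + 3)·(x^3 + x^2 - 2x + 2).
Factor degrees with multiplicity: 1 + 3 = 4.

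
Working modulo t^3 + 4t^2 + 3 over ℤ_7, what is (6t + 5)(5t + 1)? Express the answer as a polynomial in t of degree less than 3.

Multiply in ℤ_7[t]: (6t + 5)·(5t + 1) = 2t^2 + 3t + 5.
Reduced: 2t^2 + 3t + 5.

2t^2 + 3t + 5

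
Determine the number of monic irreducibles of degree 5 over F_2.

6

By the necklace-counting formula, N_2(5) = (1/5) Σ_{d|5} μ(5/d)·2^d.
Divisors of 5: 1, 5; μ(5/d) for each: -1, 1.
Σ = − 2^1 + 2^5 = 30.
N = 30/5 = 6.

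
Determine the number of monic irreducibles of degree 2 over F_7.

21

By the necklace-counting formula, N_7(2) = (1/2) Σ_{d|2} μ(2/d)·7^d.
Divisors of 2: 1, 2; μ(2/d) for each: -1, 1.
Σ = − 7^1 + 7^2 = 42.
N = 42/2 = 21.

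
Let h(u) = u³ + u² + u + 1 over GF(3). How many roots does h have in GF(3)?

1

Evaluate at each of the 3 elements of GF(3):
h(0) = 1; h(1) = 1; h(2) = 0 → root.
Roots: {2}.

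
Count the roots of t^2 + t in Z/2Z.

2

Write g(t) = t^2 + t.
Evaluate at each of the 2 elements of Z/2Z:
g(0) = 0 → root; g(1) = 0 → root.
Roots: {0, 1}.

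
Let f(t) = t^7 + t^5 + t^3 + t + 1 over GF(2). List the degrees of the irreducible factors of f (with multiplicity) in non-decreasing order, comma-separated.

Roots in GF(2): f(0) = 1; f(1) = 1.
Complete factorization: f(t) = (t^7 + t^5 + t^3 + t + 1).
Factor degrees with multiplicity: 7 = 7.

7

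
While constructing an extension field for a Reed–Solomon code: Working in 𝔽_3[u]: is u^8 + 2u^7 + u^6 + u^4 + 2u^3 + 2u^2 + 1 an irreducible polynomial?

Write h(u) = u^8 + 2u^7 + u^6 + u^4 + 2u^3 + 2u^2 + 1.
Check for roots in 𝔽_3: h(0) = 1; h(1) = 1; h(2) = 2.
No roots, so no linear factors.
Monic irreducibles of degree 2 over GF(3): u^2 + 1, u^2 + u + 2, u^2 + 2u + 2.
None of them divide h (all give nonzero remainder).
Degree-3 irreducible divisors: test the 8 monic irreducibles of degree 3 over GF(3).
None of them divide h (all give nonzero remainder).
Degree-4 irreducible divisors: test the 18 monic irreducibles of degree 4 over GF(3).
None of them divide h (all give nonzero remainder).
No irreducible factor of degree ≤ 4 exists, so h is irreducible over GF(3).

Yes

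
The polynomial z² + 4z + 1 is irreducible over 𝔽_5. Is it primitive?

No

Write f(z) = z² + 4z + 1.
|GF(5^2)^×| = 5^2 − 1 = 24. Prime factorization: 24 = 2^3·3.
f is primitive ⇔ z has order 24 in GF(5)[z]/(f), i.e. z^(24/q) ≠ 1 for each prime q | 24.
z^(12) mod f = 1
z^(8) mod f = z + 4.
Since z^(12) = 1, the order of z divides 12 < 24; not primitive.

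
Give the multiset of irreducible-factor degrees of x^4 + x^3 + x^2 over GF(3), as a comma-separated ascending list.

Write f(x) = x^4 + x^3 + x^2.
Roots in GF(3): f(0) = 0 → root; f(1) = 0 → root; f(2) = 1.
Linear factors from roots: (x), (x + 2).
Complete factorization: f(x) = (x)^2·(x + 2)^2.
Factor degrees with multiplicity: 1 + 1 + 1 + 1 = 4.

1, 1, 1, 1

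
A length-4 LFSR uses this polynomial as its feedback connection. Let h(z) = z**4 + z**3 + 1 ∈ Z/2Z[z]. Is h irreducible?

Yes

Check for roots in Z/2Z: h(0) = 1; h(1) = 1.
No roots, so no linear factors.
Monic irreducibles of degree 2 over GF(2): z**2 + z + 1.
None of them divide h (all give nonzero remainder).
No irreducible factor of degree ≤ 2 exists, so h is irreducible over GF(2).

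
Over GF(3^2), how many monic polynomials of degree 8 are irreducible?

x^(9^8) − x is the product of all monic irreducibles of degree dividing 8; Möbius inversion gives N = (1/8) Σ μ(8/d)·9^d.
Divisors of 8: 1, 2, 4, 8; μ(8/d) for each: 0, 0, -1, 1.
Σ = − 9^4 + 9^8 = 43040160.
N = 43040160/8 = 5380020.

5380020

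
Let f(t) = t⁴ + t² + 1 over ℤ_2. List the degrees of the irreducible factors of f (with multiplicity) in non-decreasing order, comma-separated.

Roots in ℤ_2: f(0) = 1; f(1) = 1.
Complete factorization: f(t) = (t² + t + 1)^2.
Factor degrees with multiplicity: 2 + 2 = 4.

2, 2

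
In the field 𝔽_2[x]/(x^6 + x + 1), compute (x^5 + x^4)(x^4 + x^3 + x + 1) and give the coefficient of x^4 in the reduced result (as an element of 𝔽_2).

0

Multiply in 𝔽_2[x]: (x^5 + x^4)·(x^4 + x^3 + x + 1) = x^9 + x^7 + x^6 + x^4.
Reduce using x^6 ≡ x + 1 (mod x^6 + x + 1).
Reduced: x^3 + x^2 + 1.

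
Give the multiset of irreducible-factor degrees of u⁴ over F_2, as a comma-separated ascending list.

1, 1, 1, 1

Write f(u) = u⁴.
Roots in F_2: f(0) = 0 → root; f(1) = 1.
Linear factors from roots: (u).
Complete factorization: f(u) = (u)^4.
Factor degrees with multiplicity: 1 + 1 + 1 + 1 = 4.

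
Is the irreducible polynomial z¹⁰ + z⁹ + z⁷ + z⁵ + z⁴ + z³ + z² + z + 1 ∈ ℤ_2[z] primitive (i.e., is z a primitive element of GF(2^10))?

Write f(z) = z¹⁰ + z⁹ + z⁷ + z⁵ + z⁴ + z³ + z² + z + 1.
|GF(2^10)^×| = 2^10 − 1 = 1023. Prime factorization: 1023 = 3·11·31.
f is primitive ⇔ z has order 1023 in GF(2)[z]/(f), i.e. z^(1023/q) ≠ 1 for each prime q | 1023.
z^(341) mod f = 1
z^(93) mod f = z⁹ + z⁸ + z⁶ + z⁵.
z^(33) mod f = z⁹ + z⁸ + z⁷ + z⁶ + z⁴ + z³ + z.
Since z^(341) = 1, the order of z divides 341 < 1023; not primitive.

No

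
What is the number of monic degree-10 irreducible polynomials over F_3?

The number of monic irreducibles of degree 10 over GF(3) is (1/10)·Σ_{d∣10} μ(10/d) 3^d.
Divisors of 10: 1, 2, 5, 10; μ(10/d) for each: 1, -1, -1, 1.
Σ = 3^1 − 3^2 − 3^5 + 3^10 = 58800.
N = 58800/10 = 5880.

5880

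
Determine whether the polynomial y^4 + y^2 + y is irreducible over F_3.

No

Write f(y) = y^4 + y^2 + y.
Check for roots in F_3: f(0) = 0 → root; f(1) = 0 → root; f(2) = 1.
f(0) = 0, so (y) divides f(y); f is reducible.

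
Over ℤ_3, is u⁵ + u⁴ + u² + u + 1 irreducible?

Write g(u) = u⁵ + u⁴ + u² + u + 1.
Check for roots in ℤ_3: g(0) = 1; g(1) = 2; g(2) = 1.
No roots, so no linear factors.
Monic irreducibles of degree 2 over GF(3): u² + 1, u² + u - 1, u² - u - 1.
None of them divide g (all give nonzero remainder).
No irreducible factor of degree ≤ 2 exists, so g is irreducible over GF(3).

Yes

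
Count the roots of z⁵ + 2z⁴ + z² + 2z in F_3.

Write g(z) = z⁵ + 2z⁴ + z² + 2z.
Evaluate at each of the 3 elements of F_3:
g(0) = 0 → root; g(1) = 0 → root; g(2) = 0 → root.
Roots: {0, 1, 2}.

3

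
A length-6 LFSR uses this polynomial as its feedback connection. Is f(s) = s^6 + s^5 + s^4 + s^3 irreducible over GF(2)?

No

Check for roots in GF(2): f(0) = 0 → root; f(1) = 0 → root.
f(0) = 0, so (s) divides f(s); f is reducible.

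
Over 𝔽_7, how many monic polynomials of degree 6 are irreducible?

19544

x^(7^6) − x is the product of all monic irreducibles of degree dividing 6; Möbius inversion gives N = (1/6) Σ μ(6/d)·7^d.
Divisors of 6: 1, 2, 3, 6; μ(6/d) for each: 1, -1, -1, 1.
Σ = 7^1 − 7^2 − 7^3 + 7^6 = 117264.
N = 117264/6 = 19544.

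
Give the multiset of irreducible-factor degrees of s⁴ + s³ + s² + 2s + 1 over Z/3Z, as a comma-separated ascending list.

1, 1, 2

Write g(s) = s⁴ + s³ + s² + 2s + 1.
Roots in Z/3Z: g(0) = 1; g(1) = 0 → root; g(2) = 0 → root.
Linear factors from roots: (s + 2), (s + 1).
Complete factorization: g(s) = (s + 1)·(s + 2)·(s² + s + 2).
Factor degrees with multiplicity: 1 + 1 + 2 = 4.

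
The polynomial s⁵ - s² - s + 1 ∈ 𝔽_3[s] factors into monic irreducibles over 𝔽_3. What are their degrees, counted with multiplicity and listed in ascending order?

1, 1, 1, 2

Write f(s) = s⁵ - s² - s + 1.
Roots in 𝔽_3: f(0) = 1; f(1) = 0 → root; f(2) = 0 → root.
Linear factors from roots: (s - 1), (s + 1).
Complete factorization: f(s) = (s - 1)·(s + 1)^2·(s² - s - 1).
Factor degrees with multiplicity: 1 + 1 + 1 + 2 = 5.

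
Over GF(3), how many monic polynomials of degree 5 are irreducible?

x^(3^5) − x is the product of all monic irreducibles of degree dividing 5; Möbius inversion gives N = (1/5) Σ μ(5/d)·3^d.
Divisors of 5: 1, 5; μ(5/d) for each: -1, 1.
Σ = − 3^1 + 3^5 = 240.
N = 240/5 = 48.

48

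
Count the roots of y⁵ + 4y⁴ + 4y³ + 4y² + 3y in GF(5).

Write P(y) = y⁵ + 4y⁴ + 4y³ + 4y² + 3y.
Evaluate at each of the 5 elements of GF(5):
P(0) = 0 → root; P(1) = 1; P(2) = 0 → root; P(3) = 0 → root; P(4) = 0 → root.
Roots: {0, 2, 3, 4}.

4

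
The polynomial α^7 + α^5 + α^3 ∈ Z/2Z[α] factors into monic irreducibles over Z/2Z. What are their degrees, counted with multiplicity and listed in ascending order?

Write g(α) = α^7 + α^5 + α^3.
Roots in Z/2Z: g(0) = 0 → root; g(1) = 1.
Linear factors from roots: (α).
Complete factorization: g(α) = (α)^3·(α^2 + α + 1)^2.
Factor degrees with multiplicity: 1 + 1 + 1 + 2 + 2 = 7.

1, 1, 1, 2, 2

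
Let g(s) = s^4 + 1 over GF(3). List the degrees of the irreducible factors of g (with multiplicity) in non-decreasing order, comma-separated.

Roots in GF(3): g(0) = 1; g(1) = 2; g(2) = 2.
Complete factorization: g(s) = (s^2 + s - 1)·(s^2 - s - 1).
Factor degrees with multiplicity: 2 + 2 = 4.

2, 2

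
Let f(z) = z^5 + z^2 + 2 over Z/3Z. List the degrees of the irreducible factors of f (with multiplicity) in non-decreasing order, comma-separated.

Roots in Z/3Z: f(0) = 2; f(1) = 1; f(2) = 2.
Complete factorization: f(z) = (z^2 + 2z + 2)·(z^3 + z^2 + 2z + 1).
Factor degrees with multiplicity: 2 + 3 = 5.

2, 3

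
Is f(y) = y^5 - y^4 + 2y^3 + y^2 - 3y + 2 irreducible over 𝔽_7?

Check for roots in 𝔽_7: f(0) = 2; f(1) = 2; f(2) = 4; f(3) = 1; f(4) = 6; f(5) = 4; f(6) = 2.
No roots, so no linear factors.
Degree-2 irreducible divisors: test the 21 monic irreducibles of degree 2 over GF(7).
None of them divide f (all give nonzero remainder).
No irreducible factor of degree ≤ 2 exists, so f is irreducible over GF(7).

Yes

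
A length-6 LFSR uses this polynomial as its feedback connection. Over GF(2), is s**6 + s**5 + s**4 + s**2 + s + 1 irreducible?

No

Write h(s) = s**6 + s**5 + s**4 + s**2 + s + 1.
Check for roots in GF(2): h(0) = 1; h(1) = 0 → root.
h(1) = 0, so (s − 1) divides h(s); h is reducible.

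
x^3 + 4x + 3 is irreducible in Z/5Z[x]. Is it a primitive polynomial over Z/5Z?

Yes

Write f(x) = x^3 + 4x + 3.
|GF(5^3)^×| = 5^3 − 1 = 124. Prime factorization: 124 = 2^2·31.
f is primitive ⇔ x has order 124 in GF(5)[x]/(f), i.e. x^(124/q) ≠ 1 for each prime q | 124.
x^(62) mod f = 4.
x^(4) mod f = x^2 + 2x.
None equal 1, so x has full order 124; f is primitive.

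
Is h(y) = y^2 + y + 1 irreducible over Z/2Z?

Check for roots in Z/2Z: h(0) = 1; h(1) = 1.
No roots. A degree-2 polynomial over a field with no linear factor is irreducible.

Yes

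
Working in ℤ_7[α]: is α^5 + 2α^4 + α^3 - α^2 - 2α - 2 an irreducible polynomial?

Write f(α) = α^5 + 2α^4 + α^3 - α^2 - 2α - 2.
Check for roots in ℤ_7: f(0) = 5; f(1) = 6; f(2) = 6; f(3) = 2; f(4) = 6; f(5) = 4; f(6) = 6.
No roots, so no linear factors.
Degree-2 irreducible divisors: test the 21 monic irreducibles of degree 2 over GF(7).
None of them divide f (all give nonzero remainder).
No irreducible factor of degree ≤ 2 exists, so f is irreducible over GF(7).

Yes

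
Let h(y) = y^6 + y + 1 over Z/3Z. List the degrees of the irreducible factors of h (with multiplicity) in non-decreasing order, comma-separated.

1, 2, 3

Roots in Z/3Z: h(0) = 1; h(1) = 0 → root; h(2) = 1.
Linear factors from roots: (y + 2).
Complete factorization: h(y) = (y + 2)·(y^2 + 2y + 2)·(y^3 + 2y^2 + y + 1).
Factor degrees with multiplicity: 1 + 2 + 3 = 6.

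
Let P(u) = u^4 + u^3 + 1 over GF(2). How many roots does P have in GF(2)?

0

Evaluate at each of the 2 elements of GF(2):
P(0) = 1; P(1) = 1.
No element is a root.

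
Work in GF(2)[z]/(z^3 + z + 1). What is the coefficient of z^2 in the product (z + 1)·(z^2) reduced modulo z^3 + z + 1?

1

Multiply in GF(2)[z]: (z + 1)·(z^2) = z^3 + z^2.
Reduce using z^3 ≡ z + 1 (mod z^3 + z + 1).
Reduced: z^2 + z + 1.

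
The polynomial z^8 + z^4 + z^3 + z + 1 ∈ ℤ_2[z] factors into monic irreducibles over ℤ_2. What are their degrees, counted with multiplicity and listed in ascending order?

Write h(z) = z^8 + z^4 + z^3 + z + 1.
Roots in ℤ_2: h(0) = 1; h(1) = 1.
Complete factorization: h(z) = (z^8 + z^4 + z^3 + z + 1).
Factor degrees with multiplicity: 8 = 8.

8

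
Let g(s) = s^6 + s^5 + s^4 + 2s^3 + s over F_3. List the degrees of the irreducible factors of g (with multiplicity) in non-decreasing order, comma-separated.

Roots in F_3: g(0) = 0 → root; g(1) = 0 → root; g(2) = 1.
Linear factors from roots: (s), (s + 2).
Complete factorization: g(s) = (s)·(s + 2)·(s^2 + 1)·(s^2 + 2s + 2).
Factor degrees with multiplicity: 1 + 1 + 2 + 2 = 6.

1, 1, 2, 2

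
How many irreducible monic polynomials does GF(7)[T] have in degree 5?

x^(7^5) − x is the product of all monic irreducibles of degree dividing 5; Möbius inversion gives N = (1/5) Σ μ(5/d)·7^d.
Divisors of 5: 1, 5; μ(5/d) for each: -1, 1.
Σ = − 7^1 + 7^5 = 16800.
N = 16800/5 = 3360.

3360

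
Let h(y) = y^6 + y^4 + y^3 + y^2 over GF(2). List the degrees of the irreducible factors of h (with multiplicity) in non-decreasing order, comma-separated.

Roots in GF(2): h(0) = 0 → root; h(1) = 0 → root.
Linear factors from roots: (y), (y + 1).
Complete factorization: h(y) = (y + 1)·(y)^2·(y^3 + y^2 + 1).
Factor degrees with multiplicity: 1 + 1 + 1 + 3 = 6.

1, 1, 1, 3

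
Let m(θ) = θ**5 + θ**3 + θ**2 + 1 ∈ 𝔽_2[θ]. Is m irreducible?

No

Check for roots in 𝔽_2: m(0) = 1; m(1) = 0 → root.
m(1) = 0, so (θ − 1) divides m(θ); m is reducible.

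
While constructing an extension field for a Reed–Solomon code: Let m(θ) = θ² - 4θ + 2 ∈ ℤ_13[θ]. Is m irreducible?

Yes

Check each element of ℤ_13 for a root: m(0)=2, m(1)=12, m(2)=11, m(3)=12, m(4)=2, m(5)=7, m(6)=1, m(7)=10, m(8)=8, m(9)=8, m(10)=10, m(11)=1, m(12)=7.
No roots. A degree-2 polynomial over a field with no linear factor is irreducible.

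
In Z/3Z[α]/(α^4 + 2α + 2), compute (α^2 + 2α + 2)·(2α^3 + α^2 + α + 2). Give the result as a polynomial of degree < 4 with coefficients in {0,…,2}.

α^3 + 2α^2 + α

Multiply in Z/3Z[α]: (α^2 + 2α + 2)·(2α^3 + α^2 + α + 2) = 2α^5 + 2α^4 + α^3 + 1.
Reduce using α^4 ≡ α + 1 (mod α^4 + 2α + 2).
Reduced: α^3 + 2α^2 + α.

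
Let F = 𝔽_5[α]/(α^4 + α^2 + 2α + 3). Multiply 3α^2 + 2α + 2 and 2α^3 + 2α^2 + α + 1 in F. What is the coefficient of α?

Multiply in 𝔽_5[α]: (3α^2 + 2α + 2)·(2α^3 + 2α^2 + α + 1) = α^5 + α^3 + 4α^2 + 4α + 2.
Reduce using α^4 ≡ 4α^2 + 3α + 2 (mod α^4 + α^2 + 2α + 3).
Reduced: 2α^2 + α + 2.

1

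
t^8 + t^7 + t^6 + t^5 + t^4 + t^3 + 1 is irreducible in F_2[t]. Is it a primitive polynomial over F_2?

No

Write f(t) = t^8 + t^7 + t^6 + t^5 + t^4 + t^3 + 1.
|GF(2^8)^×| = 2^8 − 1 = 255. Prime factorization: 255 = 3·5·17.
f is primitive ⇔ t has order 255 in GF(2)[t]/(f), i.e. t^(255/q) ≠ 1 for each prime q | 255.
t^(85) mod f = 1
t^(51) mod f = t^7 + t^5 + t^3 + t^2 + 1.
t^(15) mod f = t^7 + t^6 + t^3 + t + 1.
Since t^(85) = 1, the order of t divides 85 < 255; not primitive.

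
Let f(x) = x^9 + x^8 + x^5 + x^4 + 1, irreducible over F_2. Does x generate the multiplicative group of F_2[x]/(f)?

|GF(2^9)^×| = 2^9 − 1 = 511. Prime factorization: 511 = 7·73.
f is primitive ⇔ x has order 511 in GF(2)[x]/(f), i.e. x^(511/q) ≠ 1 for each prime q | 511.
x^(73) mod f = x^8 + x^6 + x^5 + x^4 + x^3 + x^2 + 1.
x^(7) mod f = x^7.
None equal 1, so x has full order 511; f is primitive.

Yes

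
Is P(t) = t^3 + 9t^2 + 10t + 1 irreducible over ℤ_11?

Check each element of ℤ_11 for a root: P(0)=1, P(1)=10, P(2)=10, P(3)=7, P(4)=7, P(5)=5, P(6)=7, P(7)=8, P(8)=3, P(9)=9, P(10)=10.
No roots. A degree-3 polynomial over a field with no linear factor is irreducible.

Yes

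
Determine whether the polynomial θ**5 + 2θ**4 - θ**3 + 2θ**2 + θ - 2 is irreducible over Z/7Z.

Write f(θ) = θ**5 + 2θ**4 - θ**3 + 2θ**2 + θ - 2.
Check for roots in Z/7Z: f(0) = 5; f(1) = 3; f(2) = 1; f(3) = 5; f(4) = 1; f(5) = 5; f(6) = 1.
No roots, so no linear factors.
Degree-2 irreducible divisors: test the 21 monic irreducibles of degree 2 over GF(7).
None of them divide f (all give nonzero remainder).
No irreducible factor of degree ≤ 2 exists, so f is irreducible over GF(7).

Yes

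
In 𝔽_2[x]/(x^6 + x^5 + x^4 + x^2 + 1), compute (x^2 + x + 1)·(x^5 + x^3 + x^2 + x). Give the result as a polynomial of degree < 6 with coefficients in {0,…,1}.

x^5

Multiply in 𝔽_2[x]: (x^2 + x + 1)·(x^5 + x^3 + x^2 + x) = x^7 + x^6 + x^3 + x.
Reduce using x^6 ≡ x^5 + x^4 + x^2 + 1 (mod x^6 + x^5 + x^4 + x^2 + 1).
Reduced: x^5.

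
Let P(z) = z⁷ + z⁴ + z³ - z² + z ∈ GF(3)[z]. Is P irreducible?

No

Check for roots in GF(3): P(0) = 0 → root; P(1) = 0 → root; P(2) = 0 → root.
P(0) = 0, so (z) divides P(z); P is reducible.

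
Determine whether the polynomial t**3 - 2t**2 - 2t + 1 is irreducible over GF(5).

Write h(t) = t**3 - 2t**2 - 2t + 1.
Check for roots in GF(5): h(0) = 1; h(1) = 3; h(2) = 2; h(3) = 4; h(4) = 0 → root.
h(4) = 0, so (t − 4) divides h(t); h is reducible.

No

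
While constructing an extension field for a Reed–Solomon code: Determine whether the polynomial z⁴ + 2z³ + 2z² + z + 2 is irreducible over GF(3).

Write f(z) = z⁴ + 2z³ + 2z² + z + 2.
Check for roots in GF(3): f(0) = 2; f(1) = 2; f(2) = 2.
No roots, so no linear factors.
Monic irreducibles of degree 2 over GF(3): z² + 1, z² + z + 2, z² + 2z + 2.
None of them divide f (all give nonzero remainder).
No irreducible factor of degree ≤ 2 exists, so f is irreducible over GF(3).

Yes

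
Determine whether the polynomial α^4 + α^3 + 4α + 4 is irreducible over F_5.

No

Write P(α) = α^4 + α^3 + 4α + 4.
Check for roots in F_5: P(0) = 4; P(1) = 0 → root; P(2) = 1; P(3) = 4; P(4) = 0 → root.
P(1) = 0, so (α − 1) divides P(α); P is reducible.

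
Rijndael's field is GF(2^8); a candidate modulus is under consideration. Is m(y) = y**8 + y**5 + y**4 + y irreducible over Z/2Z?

Check for roots in Z/2Z: m(0) = 0 → root; m(1) = 0 → root.
m(0) = 0, so (y) divides m(y); m is reducible.

No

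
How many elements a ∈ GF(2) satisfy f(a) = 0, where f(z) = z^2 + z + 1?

0

Evaluate at each of the 2 elements of GF(2):
f(0) = 1; f(1) = 1.
No element is a root.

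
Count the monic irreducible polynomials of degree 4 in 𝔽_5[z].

Gauss's count: N_{5}(4) = (1/4) Σ_{d|4} μ(4/d)·5^d.
Divisors of 4: 1, 2, 4; μ(4/d) for each: 0, -1, 1.
Σ = − 5^2 + 5^4 = 600.
N = 600/4 = 150.

150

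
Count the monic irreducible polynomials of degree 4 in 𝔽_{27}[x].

132678

By the necklace-counting formula, N_27(4) = (1/4) Σ_{d|4} μ(4/d)·27^d.
Divisors of 4: 1, 2, 4; μ(4/d) for each: 0, -1, 1.
Σ = − 27^2 + 27^4 = 530712.
N = 530712/4 = 132678.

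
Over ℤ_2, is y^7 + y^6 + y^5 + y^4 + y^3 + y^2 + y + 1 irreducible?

Write g(y) = y^7 + y^6 + y^5 + y^4 + y^3 + y^2 + y + 1.
Check for roots in ℤ_2: g(0) = 1; g(1) = 0 → root.
g(1) = 0, so (y − 1) divides g(y); g is reducible.

No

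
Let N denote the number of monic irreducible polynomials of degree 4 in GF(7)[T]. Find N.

x^(7^4) − x is the product of all monic irreducibles of degree dividing 4; Möbius inversion gives N = (1/4) Σ μ(4/d)·7^d.
Divisors of 4: 1, 2, 4; μ(4/d) for each: 0, -1, 1.
Σ = − 7^2 + 7^4 = 2352.
N = 2352/4 = 588.

588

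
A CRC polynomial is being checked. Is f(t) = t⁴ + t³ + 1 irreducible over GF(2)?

Check for roots in GF(2): f(0) = 1; f(1) = 1.
No roots, so no linear factors.
Monic irreducibles of degree 2 over GF(2): t² + t + 1.
None of them divide f (all give nonzero remainder).
No irreducible factor of degree ≤ 2 exists, so f is irreducible over GF(2).

Yes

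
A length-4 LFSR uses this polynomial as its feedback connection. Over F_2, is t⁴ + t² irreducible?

No

Write P(t) = t⁴ + t².
Check for roots in F_2: P(0) = 0 → root; P(1) = 0 → root.
P(0) = 0, so (t) divides P(t); P is reducible.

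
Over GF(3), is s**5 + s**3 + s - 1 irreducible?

Write g(s) = s**5 + s**3 + s - 1.
Check for roots in GF(3): g(0) = 2; g(1) = 2; g(2) = 2.
No roots, so no linear factors.
Monic irreducibles of degree 2 over GF(3): s**2 + 1, s**2 + s - 1, s**2 - s - 1.
None of them divide g (all give nonzero remainder).
No irreducible factor of degree ≤ 2 exists, so g is irreducible over GF(3).

Yes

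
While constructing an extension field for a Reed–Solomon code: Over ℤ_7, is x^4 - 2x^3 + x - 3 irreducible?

Write h(x) = x^4 - 2x^3 + x - 3.
Check for roots in ℤ_7: h(0) = 4; h(1) = 4; h(2) = 6; h(3) = 6; h(4) = 3; h(5) = 6; h(6) = 6.
No roots, so no linear factors.
Degree-2 irreducible divisors: test the 21 monic irreducibles of degree 2 over GF(7).
None of them divide h (all give nonzero remainder).
No irreducible factor of degree ≤ 2 exists, so h is irreducible over GF(7).

Yes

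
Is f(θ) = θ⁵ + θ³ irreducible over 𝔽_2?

Check for roots in 𝔽_2: f(0) = 0 → root; f(1) = 0 → root.
f(0) = 0, so (θ) divides f(θ); f is reducible.

No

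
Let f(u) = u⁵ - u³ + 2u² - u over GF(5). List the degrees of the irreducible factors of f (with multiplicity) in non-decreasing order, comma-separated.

1, 1, 1, 2

Roots in GF(5): f(0) = 0 → root; f(1) = 1; f(2) = 0 → root; f(3) = 1; f(4) = 3.
Linear factors from roots: (u), (u - 2).
Complete factorization: f(u) = (u)·(u - 2)^2·(u² - u + 1).
Factor degrees with multiplicity: 1 + 1 + 1 + 2 = 5.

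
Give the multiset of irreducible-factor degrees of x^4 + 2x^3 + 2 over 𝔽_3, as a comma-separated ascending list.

Write h(x) = x^4 + 2x^3 + 2.
Roots in 𝔽_3: h(0) = 2; h(1) = 2; h(2) = 1.
Complete factorization: h(x) = (x^4 + 2x^3 + 2).
Factor degrees with multiplicity: 4 = 4.

4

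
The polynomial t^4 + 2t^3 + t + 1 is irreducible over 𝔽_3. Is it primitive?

Write f(t) = t^4 + 2t^3 + t + 1.
|GF(3^4)^×| = 3^4 − 1 = 80. Prime factorization: 80 = 2^4·5.
f is primitive ⇔ t has order 80 in GF(3)[t]/(f), i.e. t^(80/q) ≠ 1 for each prime q | 80.
t^(40) mod f = 1
t^(16) mod f = 2t^2 + 2t + 1.
Since t^(40) = 1, the order of t divides 40 < 80; not primitive.

No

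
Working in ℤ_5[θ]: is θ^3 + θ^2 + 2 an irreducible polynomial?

Yes

Write g(θ) = θ^3 + θ^2 + 2.
Check for roots in ℤ_5: g(0) = 2; g(1) = 4; g(2) = 4; g(3) = 3; g(4) = 2.
No roots. A degree-3 polynomial over a field with no linear factor is irreducible.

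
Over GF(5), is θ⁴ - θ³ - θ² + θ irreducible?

Write P(θ) = θ⁴ - θ³ - θ² + θ.
Check for roots in GF(5): P(0) = 0 → root; P(1) = 0 → root; P(2) = 1; P(3) = 3; P(4) = 0 → root.
P(0) = 0, so (θ) divides P(θ); P is reducible.

No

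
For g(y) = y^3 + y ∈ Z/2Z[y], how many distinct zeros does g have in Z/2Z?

Evaluate at each of the 2 elements of Z/2Z:
g(0) = 0 → root; g(1) = 0 → root.
Roots: {0, 1}.

2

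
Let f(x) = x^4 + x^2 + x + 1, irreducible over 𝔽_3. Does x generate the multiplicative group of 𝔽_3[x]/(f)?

No

|GF(3^4)^×| = 3^4 − 1 = 80. Prime factorization: 80 = 2^4·5.
f is primitive ⇔ x has order 80 in GF(3)[x]/(f), i.e. x^(80/q) ≠ 1 for each prime q | 80.
x^(40) mod f = 1
x^(16) mod f = x^3 + 2.
Since x^(40) = 1, the order of x divides 40 < 80; not primitive.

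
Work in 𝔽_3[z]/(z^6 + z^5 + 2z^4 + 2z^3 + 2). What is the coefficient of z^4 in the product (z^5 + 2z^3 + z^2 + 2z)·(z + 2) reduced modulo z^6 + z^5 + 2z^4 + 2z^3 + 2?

0

Multiply in 𝔽_3[z]: (z^5 + 2z^3 + z^2 + 2z)·(z + 2) = z^6 + 2z^5 + 2z^4 + 2z^3 + z^2 + z.
Reduce using z^6 ≡ 2z^5 + z^4 + z^3 + 1 (mod z^6 + z^5 + 2z^4 + 2z^3 + 2).
Reduced: z^5 + z^2 + z + 1.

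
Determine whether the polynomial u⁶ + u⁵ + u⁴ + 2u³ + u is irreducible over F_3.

Write g(u) = u⁶ + u⁵ + u⁴ + 2u³ + u.
Check for roots in F_3: g(0) = 0 → root; g(1) = 0 → root; g(2) = 1.
g(0) = 0, so (u) divides g(u); g is reducible.

No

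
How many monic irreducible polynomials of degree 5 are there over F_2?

6

Gauss's count: N_{2}(5) = (1/5) Σ_{d|5} μ(5/d)·2^d.
Divisors of 5: 1, 5; μ(5/d) for each: -1, 1.
Σ = − 2^1 + 2^5 = 30.
N = 30/5 = 6.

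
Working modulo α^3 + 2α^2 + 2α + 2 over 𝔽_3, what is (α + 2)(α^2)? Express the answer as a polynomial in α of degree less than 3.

α + 1

Multiply in 𝔽_3[α]: (α + 2)·(α^2) = α^3 + 2α^2.
Reduce using α^3 ≡ α^2 + α + 1 (mod α^3 + 2α^2 + 2α + 2).
Reduced: α + 1.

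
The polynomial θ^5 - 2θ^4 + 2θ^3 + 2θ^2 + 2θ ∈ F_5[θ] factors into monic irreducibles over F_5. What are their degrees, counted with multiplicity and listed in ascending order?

Write h(θ) = θ^5 - 2θ^4 + 2θ^3 + 2θ^2 + 2θ.
Roots in F_5: h(0) = 0 → root; h(1) = 0 → root; h(2) = 3; h(3) = 4; h(4) = 0 → root.
Linear factors from roots: (θ), (θ - 1), (θ + 1).
Complete factorization: h(θ) = (θ)·(θ + 1)·(θ - 1)·(θ^2 - 2θ - 2).
Factor degrees with multiplicity: 1 + 1 + 1 + 2 = 5.

1, 1, 1, 2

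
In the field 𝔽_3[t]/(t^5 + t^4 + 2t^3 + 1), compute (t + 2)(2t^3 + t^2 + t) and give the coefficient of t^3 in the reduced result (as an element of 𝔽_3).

Multiply in 𝔽_3[t]: (t + 2)·(2t^3 + t^2 + t) = 2t^4 + 2t^3 + 2t.
Reduced: 2t^4 + 2t^3 + 2t.

2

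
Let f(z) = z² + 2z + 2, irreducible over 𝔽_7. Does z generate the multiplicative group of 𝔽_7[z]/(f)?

|GF(7^2)^×| = 7^2 − 1 = 48. Prime factorization: 48 = 2^4·3.
f is primitive ⇔ z has order 48 in GF(7)[z]/(f), i.e. z^(48/q) ≠ 1 for each prime q | 48.
z^(24) mod f = 1
z^(16) mod f = 4.
Since z^(24) = 1, the order of z divides 24 < 48; not primitive.

No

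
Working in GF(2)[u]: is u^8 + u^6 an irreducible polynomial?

Write P(u) = u^8 + u^6.
Check for roots in GF(2): P(0) = 0 → root; P(1) = 0 → root.
P(0) = 0, so (u) divides P(u); P is reducible.

No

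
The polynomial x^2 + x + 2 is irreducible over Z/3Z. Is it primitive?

Write f(x) = x^2 + x + 2.
|GF(3^2)^×| = 3^2 − 1 = 8. Prime factorization: 8 = 2^3.
f is primitive ⇔ x has order 8 in GF(3)[x]/(f), i.e. x^(8/q) ≠ 1 for each prime q | 8.
x^(4) mod f = 2.
None equal 1, so x has full order 8; f is primitive.

Yes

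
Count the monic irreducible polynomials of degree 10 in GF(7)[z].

Gauss's count: N_{7}(10) = (1/10) Σ_{d|10} μ(10/d)·7^d.
Divisors of 10: 1, 2, 5, 10; μ(10/d) for each: 1, -1, -1, 1.
Σ = 7^1 − 7^2 − 7^5 + 7^10 = 282458400.
N = 282458400/10 = 28245840.

28245840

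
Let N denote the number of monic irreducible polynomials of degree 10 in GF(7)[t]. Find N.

28245840

Gauss's count: N_{7}(10) = (1/10) Σ_{d|10} μ(10/d)·7^d.
Divisors of 10: 1, 2, 5, 10; μ(10/d) for each: 1, -1, -1, 1.
Σ = 7^1 − 7^2 − 7^5 + 7^10 = 282458400.
N = 282458400/10 = 28245840.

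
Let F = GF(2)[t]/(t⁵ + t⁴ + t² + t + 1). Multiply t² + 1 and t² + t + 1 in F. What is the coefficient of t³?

1

Multiply in GF(2)[t]: (t² + 1)·(t² + t + 1) = t⁴ + t³ + t + 1.
Reduced: t⁴ + t³ + t + 1.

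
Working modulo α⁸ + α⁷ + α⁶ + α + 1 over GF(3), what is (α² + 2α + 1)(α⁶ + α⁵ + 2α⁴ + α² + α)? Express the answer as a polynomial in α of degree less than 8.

Multiply in GF(3)[α]: (α² + 2α + 1)·(α⁶ + α⁵ + 2α⁴ + α² + α) = α⁸ + 2α⁶ + 2α⁵ + α.
Reduce using α⁸ ≡ 2α⁷ + 2α⁶ + 2α + 2 (mod α⁸ + α⁷ + α⁶ + α + 1).
Reduced: 2α⁷ + α⁶ + 2α⁵ + 2.

2α^7 + α^6 + 2α^5 + 2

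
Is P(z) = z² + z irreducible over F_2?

Check for roots in F_2: P(0) = 0 → root; P(1) = 0 → root.
P(0) = 0, so (z) divides P(z); P is reducible.

No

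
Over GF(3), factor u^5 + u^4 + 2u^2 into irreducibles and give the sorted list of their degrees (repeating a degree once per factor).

Write f(u) = u^5 + u^4 + 2u^2.
Roots in GF(3): f(0) = 0 → root; f(1) = 1; f(2) = 2.
Linear factors from roots: (u).
Complete factorization: f(u) = (u)^2·(u^3 + u^2 + 2).
Factor degrees with multiplicity: 1 + 1 + 3 = 5.

1, 1, 3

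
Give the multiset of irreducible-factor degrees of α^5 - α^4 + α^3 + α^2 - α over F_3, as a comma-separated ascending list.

1, 4

Write h(α) = α^5 - α^4 + α^3 + α^2 - α.
Roots in F_3: h(0) = 0 → root; h(1) = 1; h(2) = 2.
Linear factors from roots: (α).
Complete factorization: h(α) = (α)·(α^4 - α^3 + α^2 + α - 1).
Factor degrees with multiplicity: 1 + 4 = 5.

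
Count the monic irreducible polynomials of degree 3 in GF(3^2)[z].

x^(9^3) − x is the product of all monic irreducibles of degree dividing 3; Möbius inversion gives N = (1/3) Σ μ(3/d)·9^d.
Divisors of 3: 1, 3; μ(3/d) for each: -1, 1.
Σ = − 9^1 + 9^3 = 720.
N = 720/3 = 240.

240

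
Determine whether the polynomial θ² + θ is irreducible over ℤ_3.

No

Write f(θ) = θ² + θ.
Check for roots in ℤ_3: f(0) = 0 → root; f(1) = 2; f(2) = 0 → root.
f(0) = 0, so (θ) divides f(θ); f is reducible.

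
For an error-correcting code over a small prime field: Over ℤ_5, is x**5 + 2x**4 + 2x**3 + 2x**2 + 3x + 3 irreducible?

Yes

Write g(x) = x**5 + 2x**4 + 2x**3 + 2x**2 + 3x + 3.
Check for roots in ℤ_5: g(0) = 3; g(1) = 3; g(2) = 2; g(3) = 4; g(4) = 1.
No roots, so no linear factors.
Degree-2 irreducible divisors: test the 10 monic irreducibles of degree 2 over GF(5).
None of them divide g (all give nonzero remainder).
No irreducible factor of degree ≤ 2 exists, so g is irreducible over GF(5).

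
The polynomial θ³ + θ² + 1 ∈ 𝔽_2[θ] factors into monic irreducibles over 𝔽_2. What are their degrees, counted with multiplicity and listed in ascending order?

3

Write g(θ) = θ³ + θ² + 1.
Roots in 𝔽_2: g(0) = 1; g(1) = 1.
Complete factorization: g(θ) = (θ³ + θ² + 1).
Factor degrees with multiplicity: 3 = 3.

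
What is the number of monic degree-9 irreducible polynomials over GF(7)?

4483696

The number of monic irreducibles of degree 9 over GF(7) is (1/9)·Σ_{d∣9} μ(9/d) 7^d.
Divisors of 9: 1, 3, 9; μ(9/d) for each: 0, -1, 1.
Σ = − 7^3 + 7^9 = 40353264.
N = 40353264/9 = 4483696.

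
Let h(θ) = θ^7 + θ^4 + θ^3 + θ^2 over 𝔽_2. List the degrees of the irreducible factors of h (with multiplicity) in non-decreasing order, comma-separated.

1, 1, 1, 1, 3

Roots in 𝔽_2: h(0) = 0 → root; h(1) = 0 → root.
Linear factors from roots: (θ), (θ + 1).
Complete factorization: h(θ) = (θ)^2·(θ + 1)^2·(θ^3 + θ + 1).
Factor degrees with multiplicity: 1 + 1 + 1 + 1 + 3 = 7.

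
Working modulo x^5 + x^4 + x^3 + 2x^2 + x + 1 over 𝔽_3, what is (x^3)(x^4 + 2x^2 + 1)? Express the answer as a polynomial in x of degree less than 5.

2x^2 + 2x + 1

Multiply in 𝔽_3[x]: (x^3)·(x^4 + 2x^2 + 1) = x^7 + 2x^5 + x^3.
Reduce using x^5 ≡ 2x^4 + 2x^3 + x^2 + 2x + 2 (mod x^5 + x^4 + x^3 + 2x^2 + x + 1).
Reduced: 2x^2 + 2x + 1.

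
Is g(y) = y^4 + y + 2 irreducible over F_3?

Yes

Check for roots in F_3: g(0) = 2; g(1) = 1; g(2) = 2.
No roots, so no linear factors.
Monic irreducibles of degree 2 over GF(3): y^2 + 1, y^2 + y + 2, y^2 + 2y + 2.
None of them divide g (all give nonzero remainder).
No irreducible factor of degree ≤ 2 exists, so g is irreducible over GF(3).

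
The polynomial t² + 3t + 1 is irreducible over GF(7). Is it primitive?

Write f(t) = t² + 3t + 1.
|GF(7^2)^×| = 7^2 − 1 = 48. Prime factorization: 48 = 2^4·3.
f is primitive ⇔ t has order 48 in GF(7)[t]/(f), i.e. t^(48/q) ≠ 1 for each prime q | 48.
t^(24) mod f = 1
t^(16) mod f = 1
Since t^(24) = 1, the order of t divides 24 < 48; not primitive.

No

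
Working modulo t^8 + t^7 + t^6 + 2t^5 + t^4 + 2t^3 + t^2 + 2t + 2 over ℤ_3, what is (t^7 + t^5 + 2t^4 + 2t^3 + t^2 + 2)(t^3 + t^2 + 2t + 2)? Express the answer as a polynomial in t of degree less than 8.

Multiply in ℤ_3[t]: (t^7 + t^5 + 2t^4 + 2t^3 + t^2 + 2)·(t^3 + t^2 + 2t + 2) = t^10 + t^9 + 2t^7 + 2t^3 + t^2 + t + 1.
Reduce using t^8 ≡ 2t^7 + 2t^6 + t^5 + 2t^4 + t^3 + 2t^2 + t + 1 (mod t^8 + t^7 + t^6 + 2t^5 + t^4 + 2t^3 + t^2 + 2t + 2).
Reduced: t^7 + 2t^3.

t^7 + 2t^3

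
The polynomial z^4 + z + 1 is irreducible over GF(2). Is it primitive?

Write f(z) = z^4 + z + 1.
|GF(2^4)^×| = 2^4 − 1 = 15. Prime factorization: 15 = 3·5.
f is primitive ⇔ z has order 15 in GF(2)[z]/(f), i.e. z^(15/q) ≠ 1 for each prime q | 15.
z^(5) mod f = z^2 + z.
z^(3) mod f = z^3.
None equal 1, so z has full order 15; f is primitive.

Yes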